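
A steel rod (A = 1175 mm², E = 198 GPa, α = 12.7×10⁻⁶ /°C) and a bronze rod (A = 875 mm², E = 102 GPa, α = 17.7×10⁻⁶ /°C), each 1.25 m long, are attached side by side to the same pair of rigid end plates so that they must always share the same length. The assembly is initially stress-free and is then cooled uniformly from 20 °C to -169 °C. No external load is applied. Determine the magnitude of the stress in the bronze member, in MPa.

σ ≈ 69.7 MPa (tensile)

Equilibrium of a rigid end plate with no external load gives equal and opposite internal forces ±P in the two members. Since α_{bronze} > α_{steel}, cooling drives the bronze into tension and the steel into compression.
Equating the net (thermal + elastic) strains gives |α₁ − α₂|·ΔT = P·[1/(A₁E₁) + 1/(A₂E₂)].
|α₁ − α₂|·ΔT = 5×10⁻⁶ × 189 = 0.000945.
1/(A₁E₁) + 1/(A₂E₂) = 1/(1175×198×10³) + 1/(875×102×10³) = 1.55×10⁻⁸ N⁻¹.
So P = 0.000945 / 1.55×10⁻⁸ = 60.96 kN.
σ_{bronze} = P/A₂ = 60960/875 = 69.66 MPa, tensile.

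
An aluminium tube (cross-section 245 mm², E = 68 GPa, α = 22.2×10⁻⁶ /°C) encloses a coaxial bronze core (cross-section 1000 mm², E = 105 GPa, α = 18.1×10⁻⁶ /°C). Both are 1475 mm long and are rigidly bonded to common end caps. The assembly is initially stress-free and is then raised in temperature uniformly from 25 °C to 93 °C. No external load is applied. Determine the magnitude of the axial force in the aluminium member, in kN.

Equilibrium of a rigid end plate with no external load gives equal and opposite internal forces ±P in the two members. Since α_{aluminium} > α_{bronze}, heating drives the aluminium into compression and the bronze into tension.
Setting the final lengths equal and cancelling L: (α₁ − α₂)ΔT = P/(A₁E₁) + P/(A₂E₂).
|α₁ − α₂|·ΔT = 4.1×10⁻⁶ × 68 = 0.0002788.
1/(A₁E₁) + 1/(A₂E₂) = 1/(245×68×10³) + 1/(1000×105×10³) = 6.955×10⁻⁸ N⁻¹.
P = 0.0002788 / 6.955×10⁻⁸ = 4009 N = 4.009 kN.

P ≈ 4.01 kN (compressive in the aluminium)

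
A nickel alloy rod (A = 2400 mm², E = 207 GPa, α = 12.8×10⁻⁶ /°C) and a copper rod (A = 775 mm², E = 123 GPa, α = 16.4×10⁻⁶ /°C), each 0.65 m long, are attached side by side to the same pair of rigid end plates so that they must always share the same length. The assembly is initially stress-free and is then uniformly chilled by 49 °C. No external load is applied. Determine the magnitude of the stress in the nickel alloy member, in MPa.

Equilibrium of a rigid end plate with no external load gives equal and opposite internal forces ±P in the two members. Since α_{copper} > α_{nickel alloy}, cooling drives the copper into tension and the nickel alloy into compression.
Setting the final lengths equal and cancelling L: (α₁ − α₂)ΔT = P/(A₁E₁) + P/(A₂E₂).
|α₁ − α₂|·ΔT = 3.6×10⁻⁶ × 49 = 0.0001764.
1/(A₁E₁) + 1/(A₂E₂) = 1/(2400×207×10³) + 1/(775×123×10³) = 1.25×10⁻⁸ N⁻¹.
P = 0.0001764 / 1.25×10⁻⁸ = 14110 N = 14.11 kN.
σ_{nickel alloy} = P/A₁ = 14110/2400 = 5.878 MPa, compressive.

σ ≈ 5.88 MPa (compressive)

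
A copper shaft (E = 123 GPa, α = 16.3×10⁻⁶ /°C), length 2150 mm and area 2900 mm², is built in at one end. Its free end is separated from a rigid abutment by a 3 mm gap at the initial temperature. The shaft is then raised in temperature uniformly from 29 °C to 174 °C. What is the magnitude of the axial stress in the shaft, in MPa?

σ ≈ 119 MPa (compressive)

Free thermal elongation = αΔT L = 16.3×10⁻⁶ × 145 × 2150 = 5.082 mm.
The gap closes (δ_free > 3 mm) and the wall then resists a further 5.082 − 3 = 2.082 mm of expansion.
So σ = E(δ_free − g)/L = 123×10³ × 2.082/2150 = 119.1 MPa.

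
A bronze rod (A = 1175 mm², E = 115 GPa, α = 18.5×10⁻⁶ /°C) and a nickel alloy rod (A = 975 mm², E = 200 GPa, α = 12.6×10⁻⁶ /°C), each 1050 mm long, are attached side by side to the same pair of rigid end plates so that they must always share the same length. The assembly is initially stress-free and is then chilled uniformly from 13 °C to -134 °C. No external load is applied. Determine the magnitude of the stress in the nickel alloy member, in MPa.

σ ≈ 71 MPa (compressive)

Both members must finish at the same length. With the larger α, the bronze tends to over-contract; the plates restrain it, putting the bronze in tension and the nickel alloy in compression. With no external load the two internal forces are equal and opposite, magnitude P.
Equating the net (thermal + elastic) strains gives |α₁ − α₂|·ΔT = P·[1/(A₁E₁) + 1/(A₂E₂)].
|α₁ − α₂|·ΔT = 5.9×10⁻⁶ × 147 = 0.0008673.
1/(A₁E₁) + 1/(A₂E₂) = 1/(1175×115×10³) + 1/(975×200×10³) = 1.253×10⁻⁸ N⁻¹.
So P = 0.0008673 / 1.253×10⁻⁸ = 69.22 kN.
σ_{nickel alloy} = P/A₂ = 69220/975 = 71 MPa, compressive.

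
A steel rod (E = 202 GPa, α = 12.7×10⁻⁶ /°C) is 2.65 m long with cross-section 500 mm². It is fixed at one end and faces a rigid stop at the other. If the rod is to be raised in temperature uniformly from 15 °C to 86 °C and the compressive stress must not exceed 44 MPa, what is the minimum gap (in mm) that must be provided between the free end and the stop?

With no wall the rod would lengthen by αΔT L = 12.7×10⁻⁶ × 71 × 2650 = 2.39 mm.
At the allowable stress the elastic shortening the wall may impose is σL/E = 44 × 2650 / (202×10³) = 0.5772 mm.
So the gap has to take up the difference, g_min = δ_free − σL/E = 2.39 − 0.5772 = 1.812 mm.

g ≈ 1.81 mm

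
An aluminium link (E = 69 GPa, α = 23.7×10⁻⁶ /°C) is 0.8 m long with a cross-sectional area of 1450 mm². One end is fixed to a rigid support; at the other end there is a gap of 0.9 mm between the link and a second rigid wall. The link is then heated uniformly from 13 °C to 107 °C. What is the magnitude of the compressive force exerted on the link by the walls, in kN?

If the wall were absent the link would grow by αΔT L = 23.7×10⁻⁶ × 94 × 800 = 1.782 mm.
After closing the 0.9 mm clearance, 1.782 − 0.9 = 0.8822 mm of expansion remains to be suppressed by the wall.
That suppressed elongation corresponds to σ = E·Δ/L = 69×10³ × 0.8822/800 = 76.09 MPa.
Force on the wall = σA = 76.09 × 1450 mm² = 110.3 kN.

P ≈ 110 kN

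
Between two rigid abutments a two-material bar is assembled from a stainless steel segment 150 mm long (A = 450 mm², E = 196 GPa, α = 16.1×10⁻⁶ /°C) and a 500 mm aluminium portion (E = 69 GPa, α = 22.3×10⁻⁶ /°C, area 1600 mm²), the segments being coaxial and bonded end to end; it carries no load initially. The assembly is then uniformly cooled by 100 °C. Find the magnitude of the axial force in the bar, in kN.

P ≈ 218 kN (tensile)

If the supports were absent, the total length change would be Σ αᵢΔT Lᵢ = 16.1×10⁻⁶×100×150 + 22.3×10⁻⁶×100×500 = 1.357 mm.
The walls prevent any net length change, so an axial force P (same in every segment) develops. Compatibility: P · Σ Lᵢ/(AᵢEᵢ) = δ_free.
The series flexibility is Σ Lᵢ/(AᵢEᵢ) = 150/(450×196×10³) + 500/(1600×69×10³) = 6.23×10⁻⁶ mm/N.
So P = 1.357 / 6.23×10⁻⁶ = 217.7 kN, tensile.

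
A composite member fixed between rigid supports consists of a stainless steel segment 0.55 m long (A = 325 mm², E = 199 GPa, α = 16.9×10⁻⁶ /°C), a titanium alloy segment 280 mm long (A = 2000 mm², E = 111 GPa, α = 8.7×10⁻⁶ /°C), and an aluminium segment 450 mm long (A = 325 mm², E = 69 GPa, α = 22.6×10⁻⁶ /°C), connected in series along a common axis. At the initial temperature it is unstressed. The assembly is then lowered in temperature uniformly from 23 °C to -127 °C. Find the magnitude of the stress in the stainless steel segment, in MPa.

With the walls removed the bar would change length by δ_free = Σ αᵢΔT Lᵢ = 16.9×10⁻⁶×150×550 + 8.7×10⁻⁶×150×280 + 22.6×10⁻⁶×150×450 = 3.285 mm.
The walls prevent any net length change, so an axial force P (same in every segment) develops. Compatibility: P · Σ Lᵢ/(AᵢEᵢ) = δ_free.
The series flexibility is Σ Lᵢ/(AᵢEᵢ) = 550/(325×199×10³) + 280/(2000×111×10³) + 450/(325×69×10³) = 2.983×10⁻⁵ mm/N.
So P = 3.285 / 2.983×10⁻⁵ = 110.1 kN, tensile.
σ_{stainless steel} = P / A = 110100 / 325 = 338.8 MPa.

σ ≈ 339 MPa (tensile)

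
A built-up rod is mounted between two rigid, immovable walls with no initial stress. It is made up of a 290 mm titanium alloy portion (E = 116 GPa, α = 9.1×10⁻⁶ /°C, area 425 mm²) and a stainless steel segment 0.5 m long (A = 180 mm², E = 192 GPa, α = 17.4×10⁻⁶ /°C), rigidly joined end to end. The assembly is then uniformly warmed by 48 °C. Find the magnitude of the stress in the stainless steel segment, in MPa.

σ ≈ 149 MPa (compressive)

With the walls removed the bar would change length by δ_free = Σ αᵢΔT Lᵢ = 9.1×10⁻⁶×48×290 + 17.4×10⁻⁶×48×500 = 0.5443 mm.
Since the ends are fixed, an axial force P builds up, equal in every segment, with P · Σ Lᵢ/(AᵢEᵢ) = δ_free.
Σ Lᵢ/(AᵢEᵢ) = 290/(425×116×10³) + 500/(180×192×10³) = 2.035×10⁻⁵ mm/N.
So P = 0.5443 / 2.035×10⁻⁵ = 26.75 kN, compressive.
σ_{stainless steel} = P / A = 26750 / 180 = 148.6 MPa.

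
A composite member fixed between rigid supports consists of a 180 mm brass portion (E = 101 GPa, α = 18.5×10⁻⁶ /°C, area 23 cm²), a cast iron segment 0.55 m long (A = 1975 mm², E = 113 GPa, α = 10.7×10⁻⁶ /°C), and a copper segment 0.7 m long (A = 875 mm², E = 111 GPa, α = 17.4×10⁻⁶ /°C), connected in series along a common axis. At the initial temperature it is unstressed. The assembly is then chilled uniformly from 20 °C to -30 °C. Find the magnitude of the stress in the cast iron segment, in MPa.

σ ≈ 51.8 MPa (tensile)

With the walls removed the bar would change length by δ_free = Σ αᵢΔT Lᵢ = 18.5×10⁻⁶×50×180 + 10.7×10⁻⁶×50×550 + 17.4×10⁻⁶×50×700 = 1.07 mm.
The rigid supports impose zero overall length change; the single axial force P common to all segments must satisfy P Σ Lᵢ/(AᵢEᵢ) = δ_free.
Σ Lᵢ/(AᵢEᵢ) = 180/(2300×101×10³) + 550/(1975×113×10³) + 700/(875×111×10³) = 1.045×10⁻⁵ mm/N.
So P = 1.07 / 1.045×10⁻⁵ = 102.4 kN, tensile.
σ_{cast iron} = P / A = 102400 / 1975 = 51.85 MPa.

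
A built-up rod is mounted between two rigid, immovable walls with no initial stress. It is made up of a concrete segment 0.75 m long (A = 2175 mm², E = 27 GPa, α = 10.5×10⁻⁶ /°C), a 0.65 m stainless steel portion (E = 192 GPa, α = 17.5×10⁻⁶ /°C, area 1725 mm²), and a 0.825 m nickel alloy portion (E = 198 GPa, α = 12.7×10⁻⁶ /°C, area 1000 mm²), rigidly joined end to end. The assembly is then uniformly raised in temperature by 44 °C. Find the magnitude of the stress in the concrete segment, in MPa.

σ ≈ 31.8 MPa (compressive)

Free thermal expansion of the whole bar: Σ αᵢΔT Lᵢ = 10.5×10⁻⁶×44×750 + 17.5×10⁻⁶×44×650 + 12.7×10⁻⁶×44×825 = 1.308 mm.
The walls prevent any net length change, so an axial force P (same in every segment) develops. Compatibility: P · Σ Lᵢ/(AᵢEᵢ) = δ_free.
Σ Lᵢ/(AᵢEᵢ) = 750/(2175×27×10³) + 650/(1725×192×10³) + 825/(1000×198×10³) = 1.89×10⁻⁵ mm/N.
P = 1.308 / 1.89×10⁻⁵ = 69200 N = 69.2 kN, compressive.
σ_{concrete} = P / A = 69200 / 2175 = 31.82 MPa.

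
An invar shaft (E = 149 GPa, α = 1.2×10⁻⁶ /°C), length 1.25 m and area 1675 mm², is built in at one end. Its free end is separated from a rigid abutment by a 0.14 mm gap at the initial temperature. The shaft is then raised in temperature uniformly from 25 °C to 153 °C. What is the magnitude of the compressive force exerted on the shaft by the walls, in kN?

Free thermal elongation = αΔT L = 1.2×10⁻⁶ × 128 × 1250 = 0.192 mm.
The gap closes (δ_free > 0.14 mm) and the wall then resists a further 0.192 − 0.14 = 0.052 mm of expansion.
So σ = E(δ_free − g)/L = 149×10³ × 0.052/1250 = 6.198 MPa.
Force on the wall = σA = 6.198 × 1675 mm² = 10.38 kN.

P ≈ 10.4 kN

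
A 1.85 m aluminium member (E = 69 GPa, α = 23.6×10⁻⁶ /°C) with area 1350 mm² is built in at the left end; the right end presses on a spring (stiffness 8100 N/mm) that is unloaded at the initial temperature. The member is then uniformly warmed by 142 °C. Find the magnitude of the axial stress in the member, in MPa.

The unrestrained thermal change is αΔT L = 23.6×10⁻⁶ × 142 × 1850 = 6.2 mm.
Let P be the compressive force at the spring. The member shortens elastically by PL/(AE) and the spring compresses by P/k; together these equal δ_free.
P [ L/(AE) + 1/k ] = δ_free → P [ 1850/(1350×69×10³) + 1/(8100) ] = 6.2.
P = 6.2 / 0.0001433 = 43260 N.
σ = P/A = 43260/1350 = 32.04 MPa.

σ ≈ 32 MPa (compressive)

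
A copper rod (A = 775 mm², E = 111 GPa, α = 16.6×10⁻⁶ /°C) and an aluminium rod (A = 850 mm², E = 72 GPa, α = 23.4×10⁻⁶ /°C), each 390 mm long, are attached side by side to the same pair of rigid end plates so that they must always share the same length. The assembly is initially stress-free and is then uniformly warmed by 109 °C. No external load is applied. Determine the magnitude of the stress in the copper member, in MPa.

The aluminium has the larger α, so on heating it would change length more than the copper if both were free. The rigid plates force a common final length, so the aluminium is put into compression and the copper into tension, with equal and opposite forces P (no external load).
Setting the final lengths equal and cancelling L: (α₁ − α₂)ΔT = P/(A₁E₁) + P/(A₂E₂).
|α₁ − α₂|·ΔT = 6.8×10⁻⁶ × 109 = 0.0007412.
1/(A₁E₁) + 1/(A₂E₂) = 1/(775×111×10³) + 1/(850×72×10³) = 2.796×10⁻⁸ N⁻¹.
P = 0.0007412 / 2.796×10⁻⁸ = 26510 N = 26.51 kN.
σ_{copper} = P/A₁ = 26510/775 = 34.2 MPa, tensile.

σ ≈ 34.2 MPa (tensile)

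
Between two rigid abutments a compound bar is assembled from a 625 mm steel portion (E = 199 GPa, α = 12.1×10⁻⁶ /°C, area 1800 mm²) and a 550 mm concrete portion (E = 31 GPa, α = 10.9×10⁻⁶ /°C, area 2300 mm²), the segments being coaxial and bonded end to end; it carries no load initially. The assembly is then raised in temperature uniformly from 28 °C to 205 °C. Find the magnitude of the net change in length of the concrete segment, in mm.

Free thermal expansion of the whole bar: Σ αᵢΔT Lᵢ = 12.1×10⁻⁶×177×625 + 10.9×10⁻⁶×177×550 = 2.4 mm.
The walls prevent any net length change, so an axial force P (same in every segment) develops. Compatibility: P · Σ Lᵢ/(AᵢEᵢ) = δ_free.
Σ Lᵢ/(AᵢEᵢ) = 625/(1800×199×10³) + 550/(2300×31×10³) = 9.459×10⁻⁶ mm/N.
Hence P = δ_free / Σ(L/AE) = 2.4/9.459×10⁻⁶ = 253.7 kN (compressive).
For the concrete segment, free thermal change = 10.9×10⁻⁶×177×550 = 1.061 mm and elastic change from P = 253700×550/(2300×31×10³) = 1.957 mm; these oppose, so the net change is 0.896 mm (segment shortens).

|ΔL| ≈ 0.896 mm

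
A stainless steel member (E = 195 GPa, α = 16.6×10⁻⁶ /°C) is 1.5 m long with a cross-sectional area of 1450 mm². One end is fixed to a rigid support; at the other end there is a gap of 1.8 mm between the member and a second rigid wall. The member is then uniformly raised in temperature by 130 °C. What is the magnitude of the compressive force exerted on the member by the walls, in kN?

If the wall were absent the member would grow by αΔT L = 16.6×10⁻⁶ × 130 × 1500 = 3.237 mm.
After closing the 1.8 mm clearance, 3.237 − 1.8 = 1.437 mm of expansion remains to be suppressed by the wall.
Compatibility: PL/(AE) = 1.437 mm, so σ = P/A = E × (1.437/1500) = 186.8 MPa.
Force on the wall = σA = 186.8 × 1450 mm² = 270.9 kN.

P ≈ 271 kN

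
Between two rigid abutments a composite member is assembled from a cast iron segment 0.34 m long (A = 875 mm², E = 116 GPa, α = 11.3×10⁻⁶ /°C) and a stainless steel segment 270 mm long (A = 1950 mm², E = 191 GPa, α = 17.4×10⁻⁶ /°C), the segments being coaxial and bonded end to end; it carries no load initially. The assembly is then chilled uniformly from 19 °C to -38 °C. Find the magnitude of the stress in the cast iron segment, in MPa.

σ ≈ 137 MPa (tensile)

With the walls removed the bar would change length by δ_free = Σ αᵢΔT Lᵢ = 11.3×10⁻⁶×57×340 + 17.4×10⁻⁶×57×270 = 0.4868 mm.
Since the ends are fixed, an axial force P builds up, equal in every segment, with P · Σ Lᵢ/(AᵢEᵢ) = δ_free.
The series flexibility is Σ Lᵢ/(AᵢEᵢ) = 340/(875×116×10³) + 270/(1950×191×10³) = 4.075×10⁻⁶ mm/N.
P = 0.4868 / 4.075×10⁻⁶ = 119500 N = 119.5 kN, tensile.
σ_{cast iron} = P / A = 119500 / 875 = 136.5 MPa.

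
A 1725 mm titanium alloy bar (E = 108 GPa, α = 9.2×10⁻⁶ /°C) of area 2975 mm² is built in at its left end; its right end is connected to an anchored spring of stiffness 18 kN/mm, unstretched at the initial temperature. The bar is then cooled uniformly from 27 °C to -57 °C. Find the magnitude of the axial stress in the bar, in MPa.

σ ≈ 7.35 MPa (tensile)

Free thermal contraction: δ_free = αΔT L = 9.2×10⁻⁶ × 84 × 1725 = 1.333 mm.
Let P be the tensile force in the spring. The bar extends elastically by PL/(AE) and the spring stretches by P/k; together these equal δ_free.
So P = δ_free / [L/(AE) + 1/k] = 1.333 / [ 1725/(2975×108×10³) + 1/(18×10³) ].
P = 1.333 / 6.092×10⁻⁵ = 21880 N.
σ = P/A = 21880/2975 = 7.355 MPa.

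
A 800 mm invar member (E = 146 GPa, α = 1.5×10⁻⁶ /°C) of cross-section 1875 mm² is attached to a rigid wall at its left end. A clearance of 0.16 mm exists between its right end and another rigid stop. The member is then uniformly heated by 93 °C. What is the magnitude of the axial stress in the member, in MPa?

σ ≈ 0 MPa

Unrestrained expansion: δ_free = αΔT L = 1.5×10⁻⁶ × 93 × 800 = 0.1116 mm.
This is smaller than the 0.16 mm clearance, so the member expands freely without reaching the stop — the stress is zero.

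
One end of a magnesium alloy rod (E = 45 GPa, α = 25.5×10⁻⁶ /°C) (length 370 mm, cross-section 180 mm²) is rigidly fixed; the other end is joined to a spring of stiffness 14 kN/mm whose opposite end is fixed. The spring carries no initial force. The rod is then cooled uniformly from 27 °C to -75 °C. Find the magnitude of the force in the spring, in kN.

P ≈ 8.22 kN

If the spring were absent the rod would shorten by αΔT L = 25.5×10⁻⁶ × 102 × 370 = 0.9624 mm.
Let P be the tensile force in the spring. The rod extends elastically by PL/(AE) and the spring stretches by P/k; together these equal δ_free.
So P = δ_free / [L/(AE) + 1/k] = 0.9624 / [ 370/(180×45×10³) + 1/(14×10³) ].
P = 0.9624 / 0.0001171 = 8218 N.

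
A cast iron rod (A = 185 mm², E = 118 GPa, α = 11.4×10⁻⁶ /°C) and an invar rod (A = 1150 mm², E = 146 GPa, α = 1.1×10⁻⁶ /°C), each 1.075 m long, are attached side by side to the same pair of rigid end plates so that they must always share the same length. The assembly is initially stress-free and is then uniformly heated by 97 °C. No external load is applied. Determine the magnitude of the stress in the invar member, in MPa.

The cast iron has the larger α, so on heating it would change length more than the invar if both were free. The rigid plates force a common final length, so the cast iron is put into compression and the invar into tension, with equal and opposite forces P (no external load).
Setting the final lengths equal and cancelling L: (α₁ − α₂)ΔT = P/(A₁E₁) + P/(A₂E₂).
|α₁ − α₂|·ΔT = 10.3×10⁻⁶ × 97 = 0.0009991.
1/(A₁E₁) + 1/(A₂E₂) = 1/(185×118×10³) + 1/(1150×146×10³) = 5.176×10⁻⁸ N⁻¹.
P = 0.0009991 / 5.176×10⁻⁸ = 19300 N = 19.3 kN.
σ_{invar} = P/A₂ = 19300/1150 = 16.78 MPa, tensile.

σ ≈ 16.8 MPa (tensile)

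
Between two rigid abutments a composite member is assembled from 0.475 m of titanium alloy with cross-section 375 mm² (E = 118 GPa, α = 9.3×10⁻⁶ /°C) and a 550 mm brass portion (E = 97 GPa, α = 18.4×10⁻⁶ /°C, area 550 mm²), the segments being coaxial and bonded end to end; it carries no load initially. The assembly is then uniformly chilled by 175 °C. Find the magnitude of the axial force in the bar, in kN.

If the supports were absent, the total length change would be Σ αᵢΔT Lᵢ = 9.3×10⁻⁶×175×475 + 18.4×10⁻⁶×175×550 = 2.544 mm.
The rigid supports impose zero overall length change; the single axial force P common to all segments must satisfy P Σ Lᵢ/(AᵢEᵢ) = δ_free.
The series flexibility is Σ Lᵢ/(AᵢEᵢ) = 475/(375×118×10³) + 550/(550×97×10³) = 2.104×10⁻⁵ mm/N.
P = 2.544 / 2.104×10⁻⁵ = 120900 N = 120.9 kN, tensile.

P ≈ 121 kN (tensile)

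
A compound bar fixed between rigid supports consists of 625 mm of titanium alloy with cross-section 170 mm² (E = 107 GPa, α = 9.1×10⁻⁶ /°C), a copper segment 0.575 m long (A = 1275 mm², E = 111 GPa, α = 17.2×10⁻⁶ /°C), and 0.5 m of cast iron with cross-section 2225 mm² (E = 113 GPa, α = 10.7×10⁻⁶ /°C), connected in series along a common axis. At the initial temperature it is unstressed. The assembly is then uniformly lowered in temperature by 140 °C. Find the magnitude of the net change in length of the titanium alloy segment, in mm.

|ΔL| ≈ 1.69 mm

With the walls removed the bar would change length by δ_free = Σ αᵢΔT Lᵢ = 9.1×10⁻⁶×140×625 + 17.2×10⁻⁶×140×575 + 10.7×10⁻⁶×140×500 = 2.93 mm.
The rigid supports impose zero overall length change; the single axial force P common to all segments must satisfy P Σ Lᵢ/(AᵢEᵢ) = δ_free.
The series flexibility is Σ Lᵢ/(AᵢEᵢ) = 625/(170×107×10³) + 575/(1275×111×10³) + 500/(2225×113×10³) = 4.041×10⁻⁵ mm/N.
P = 2.93 / 4.041×10⁻⁵ = 72500 N = 72.5 kN, tensile.
For the titanium alloy segment, free thermal change = 9.1×10⁻⁶×140×625 = 0.7963 mm and elastic change from P = 72500×625/(170×107×10³) = 2.491 mm; these oppose, so the net change is 1.69 mm (segment lengthens).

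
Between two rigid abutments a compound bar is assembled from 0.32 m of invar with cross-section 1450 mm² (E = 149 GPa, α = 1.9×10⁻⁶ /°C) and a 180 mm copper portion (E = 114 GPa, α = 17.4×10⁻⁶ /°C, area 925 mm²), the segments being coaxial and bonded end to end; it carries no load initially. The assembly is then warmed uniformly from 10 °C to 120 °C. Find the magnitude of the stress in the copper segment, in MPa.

With the walls removed the bar would change length by δ_free = Σ αᵢΔT Lᵢ = 1.9×10⁻⁶×110×320 + 17.4×10⁻⁶×110×180 = 0.4114 mm.
Since the ends are fixed, an axial force P builds up, equal in every segment, with P · Σ Lᵢ/(AᵢEᵢ) = δ_free.
Σ Lᵢ/(AᵢEᵢ) = 320/(1450×149×10³) + 180/(925×114×10³) = 3.188×10⁻⁶ mm/N.
P = 0.4114 / 3.188×10⁻⁶ = 129000 N = 129 kN, compressive.
σ_{copper} = P / A = 129000 / 925 = 139.5 MPa.

σ ≈ 140 MPa (compressive)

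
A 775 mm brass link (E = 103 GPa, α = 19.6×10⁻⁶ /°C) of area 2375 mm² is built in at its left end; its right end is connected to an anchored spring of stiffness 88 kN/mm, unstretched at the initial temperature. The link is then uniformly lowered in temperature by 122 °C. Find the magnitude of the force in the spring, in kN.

The unrestrained thermal change is αΔT L = 19.6×10⁻⁶ × 122 × 775 = 1.853 mm.
Let P be the tensile force in the spring. The link extends elastically by PL/(AE) and the spring stretches by P/k; together these equal δ_free.
So P = δ_free / [L/(AE) + 1/k] = 1.853 / [ 775/(2375×103×10³) + 1/(88×10³) ].
P = 1.853 / 1.453×10⁻⁵ = 127500 N.

P ≈ 128 kN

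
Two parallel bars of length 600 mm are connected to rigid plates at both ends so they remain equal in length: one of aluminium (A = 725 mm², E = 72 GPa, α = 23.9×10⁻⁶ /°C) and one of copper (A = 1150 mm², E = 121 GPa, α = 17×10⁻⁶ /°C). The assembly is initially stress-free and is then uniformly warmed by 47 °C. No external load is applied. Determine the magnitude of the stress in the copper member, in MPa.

The aluminium has the larger α, so on heating it would change length more than the copper if both were free. The rigid plates force a common final length, so the aluminium is put into compression and the copper into tension, with equal and opposite forces P (no external load).
Setting the final lengths equal and cancelling L: (α₁ − α₂)ΔT = P/(A₁E₁) + P/(A₂E₂).
|α₁ − α₂|·ΔT = 6.9×10⁻⁶ × 47 = 0.0003243.
1/(A₁E₁) + 1/(A₂E₂) = 1/(725×72×10³) + 1/(1150×121×10³) = 2.634×10⁻⁸ N⁻¹.
P = 0.0003243 / 2.634×10⁻⁸ = 12310 N = 12.31 kN.
σ_{copper} = P/A₂ = 12310/1150 = 10.7 MPa, tensile.

σ ≈ 10.7 MPa (tensile)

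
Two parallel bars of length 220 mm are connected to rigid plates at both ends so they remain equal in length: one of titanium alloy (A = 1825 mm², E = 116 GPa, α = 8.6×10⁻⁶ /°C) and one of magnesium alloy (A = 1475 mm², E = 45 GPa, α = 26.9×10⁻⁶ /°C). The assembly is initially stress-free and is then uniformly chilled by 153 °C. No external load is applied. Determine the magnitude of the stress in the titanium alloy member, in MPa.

Equilibrium of a rigid end plate with no external load gives equal and opposite internal forces ±P in the two members. Since α_{magnesium alloy} > α_{titanium alloy}, cooling drives the magnesium alloy into tension and the titanium alloy into compression.
Setting the final lengths equal and cancelling L: (α₁ − α₂)ΔT = P/(A₁E₁) + P/(A₂E₂).
|α₁ − α₂|·ΔT = 18.3×10⁻⁶ × 153 = 0.0028.
1/(A₁E₁) + 1/(A₂E₂) = 1/(1825×116×10³) + 1/(1475×45×10³) = 1.979×10⁻⁸ N⁻¹.
P = 0.0028 / 1.979×10⁻⁸ = 141500 N = 141.5 kN.
σ_{titanium alloy} = P/A₁ = 141500/1825 = 77.53 MPa, compressive.

σ ≈ 77.5 MPa (compressive)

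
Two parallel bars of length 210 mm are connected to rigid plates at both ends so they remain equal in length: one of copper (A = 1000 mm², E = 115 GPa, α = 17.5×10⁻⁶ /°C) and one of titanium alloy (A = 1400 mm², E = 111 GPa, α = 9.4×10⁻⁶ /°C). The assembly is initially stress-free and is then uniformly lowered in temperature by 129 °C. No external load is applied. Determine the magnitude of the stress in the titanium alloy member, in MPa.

σ ≈ 49.3 MPa (compressive)

The copper has the larger α, so on cooling it would change length more than the titanium alloy if both were free. The rigid plates force a common final length, so the copper is put into tension and the titanium alloy into compression, with equal and opposite forces P (no external load).
Equating the net (thermal + elastic) strains gives |α₁ − α₂|·ΔT = P·[1/(A₁E₁) + 1/(A₂E₂)].
|α₁ − α₂|·ΔT = 8.1×10⁻⁶ × 129 = 0.001045.
1/(A₁E₁) + 1/(A₂E₂) = 1/(1000×115×10³) + 1/(1400×111×10³) = 1.513×10⁻⁸ N⁻¹.
So P = 0.001045 / 1.513×10⁻⁸ = 69.06 kN.
σ_{titanium alloy} = P/A₂ = 69060/1400 = 49.33 MPa, compressive.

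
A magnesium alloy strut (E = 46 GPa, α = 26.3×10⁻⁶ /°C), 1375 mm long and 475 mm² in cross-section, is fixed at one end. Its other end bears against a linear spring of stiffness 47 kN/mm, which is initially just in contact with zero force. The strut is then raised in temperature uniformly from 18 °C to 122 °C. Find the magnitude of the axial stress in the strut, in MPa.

If the spring were absent the strut would lengthen by αΔT L = 26.3×10⁻⁶ × 104 × 1375 = 3.761 mm.
With a force P in the spring, the elastic change of the strut is PL/(AE) and that of the spring is P/k; compatibility requires their sum to equal δ_free.
So P = δ_free / [L/(AE) + 1/k] = 3.761 / [ 1375/(475×46×10³) + 1/(47×10³) ].
P = 3.761 / 8.421×10⁻⁵ = 44660 N.
σ = P/A = 44660/475 = 94.03 MPa.

σ ≈ 94 MPa (compressive)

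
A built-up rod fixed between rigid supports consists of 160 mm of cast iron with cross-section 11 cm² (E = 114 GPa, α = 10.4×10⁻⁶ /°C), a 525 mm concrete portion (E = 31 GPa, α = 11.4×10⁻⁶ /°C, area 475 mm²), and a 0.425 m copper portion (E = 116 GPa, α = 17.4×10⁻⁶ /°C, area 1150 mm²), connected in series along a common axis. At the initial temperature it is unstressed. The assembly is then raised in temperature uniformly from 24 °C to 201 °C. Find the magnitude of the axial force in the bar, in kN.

If the supports were absent, the total length change would be Σ αᵢΔT Lᵢ = 10.4×10⁻⁶×177×160 + 11.4×10⁻⁶×177×525 + 17.4×10⁻⁶×177×425 = 2.663 mm.
Since the ends are fixed, an axial force P builds up, equal in every segment, with P · Σ Lᵢ/(AᵢEᵢ) = δ_free.
Σ Lᵢ/(AᵢEᵢ) = 160/(1100×114×10³) + 525/(475×31×10³) + 425/(1150×116×10³) = 4.012×10⁻⁵ mm/N.
So P = 2.663 / 4.012×10⁻⁵ = 66.38 kN, compressive.

P ≈ 66.4 kN (compressive)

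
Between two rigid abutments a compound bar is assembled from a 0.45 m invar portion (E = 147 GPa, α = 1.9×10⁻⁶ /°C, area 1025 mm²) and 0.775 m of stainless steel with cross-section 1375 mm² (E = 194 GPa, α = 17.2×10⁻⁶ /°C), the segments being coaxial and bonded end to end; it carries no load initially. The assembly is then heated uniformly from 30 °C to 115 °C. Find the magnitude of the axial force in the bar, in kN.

P ≈ 205 kN (compressive)

Free thermal expansion of the whole bar: Σ αᵢΔT Lᵢ = 1.9×10⁻⁶×85×450 + 17.2×10⁻⁶×85×775 = 1.206 mm.
The rigid supports impose zero overall length change; the single axial force P common to all segments must satisfy P Σ Lᵢ/(AᵢEᵢ) = δ_free.
Σ Lᵢ/(AᵢEᵢ) = 450/(1025×147×10³) + 775/(1375×194×10³) = 5.892×10⁻⁶ mm/N.
Hence P = δ_free / Σ(L/AE) = 1.206/5.892×10⁻⁶ = 204.6 kN (compressive).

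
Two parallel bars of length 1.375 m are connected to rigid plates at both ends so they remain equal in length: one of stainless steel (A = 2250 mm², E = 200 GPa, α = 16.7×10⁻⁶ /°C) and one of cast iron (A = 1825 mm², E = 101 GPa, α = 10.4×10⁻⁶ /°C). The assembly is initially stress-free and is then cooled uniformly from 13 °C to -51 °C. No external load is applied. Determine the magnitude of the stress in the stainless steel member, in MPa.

Equilibrium of a rigid end plate with no external load gives equal and opposite internal forces ±P in the two members. Since α_{stainless steel} > α_{cast iron}, cooling drives the stainless steel into tension and the cast iron into compression.
Equating the net (thermal + elastic) strains gives |α₁ − α₂|·ΔT = P·[1/(A₁E₁) + 1/(A₂E₂)].
|α₁ − α₂|·ΔT = 6.3×10⁻⁶ × 64 = 0.0004032.
1/(A₁E₁) + 1/(A₂E₂) = 1/(2250×200×10³) + 1/(1825×101×10³) = 7.647×10⁻⁹ N⁻¹.
P = 0.0004032 / 7.647×10⁻⁹ = 52720 N = 52.72 kN.
σ_{stainless steel} = P/A₁ = 52720/2250 = 23.43 MPa, tensile.

σ ≈ 23.4 MPa (tensile)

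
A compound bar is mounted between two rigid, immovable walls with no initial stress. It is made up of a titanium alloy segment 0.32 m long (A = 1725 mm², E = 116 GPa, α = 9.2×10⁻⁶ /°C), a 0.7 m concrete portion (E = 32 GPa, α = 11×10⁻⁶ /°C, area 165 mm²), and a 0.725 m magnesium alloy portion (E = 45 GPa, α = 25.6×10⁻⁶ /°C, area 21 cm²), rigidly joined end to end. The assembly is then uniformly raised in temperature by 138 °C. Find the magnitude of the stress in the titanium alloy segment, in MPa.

If the supports were absent, the total length change would be Σ αᵢΔT Lᵢ = 9.2×10⁻⁶×138×320 + 11×10⁻⁶×138×700 + 25.6×10⁻⁶×138×725 = 4.03 mm.
Since the ends are fixed, an axial force P builds up, equal in every segment, with P · Σ Lᵢ/(AᵢEᵢ) = δ_free.
The series flexibility is Σ Lᵢ/(AᵢEᵢ) = 320/(1725×116×10³) + 700/(165×32×10³) + 725/(2100×45×10³) = 0.0001418 mm/N.
P = 4.03 / 0.0001418 = 28410 N = 28.41 kN, compressive.
σ_{titanium alloy} = P / A = 28410 / 1725 = 16.47 MPa.

σ ≈ 16.5 MPa (compressive)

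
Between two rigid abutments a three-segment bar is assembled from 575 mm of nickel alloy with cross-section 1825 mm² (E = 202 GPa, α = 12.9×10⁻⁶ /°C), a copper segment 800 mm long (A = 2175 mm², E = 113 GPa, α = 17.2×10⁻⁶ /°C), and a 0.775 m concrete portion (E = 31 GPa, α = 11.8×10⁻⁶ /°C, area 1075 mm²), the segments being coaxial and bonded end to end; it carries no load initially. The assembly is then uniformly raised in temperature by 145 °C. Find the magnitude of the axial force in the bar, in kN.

P ≈ 157 kN (compressive)

Free thermal expansion of the whole bar: Σ αᵢΔT Lᵢ = 12.9×10⁻⁶×145×575 + 17.2×10⁻⁶×145×800 + 11.8×10⁻⁶×145×775 = 4.397 mm.
The rigid supports impose zero overall length change; the single axial force P common to all segments must satisfy P Σ Lᵢ/(AᵢEᵢ) = δ_free.
The series flexibility is Σ Lᵢ/(AᵢEᵢ) = 575/(1825×202×10³) + 800/(2175×113×10³) + 775/(1075×31×10³) = 2.807×10⁻⁵ mm/N.
Hence P = δ_free / Σ(L/AE) = 4.397/2.807×10⁻⁵ = 156.6 kN (compressive).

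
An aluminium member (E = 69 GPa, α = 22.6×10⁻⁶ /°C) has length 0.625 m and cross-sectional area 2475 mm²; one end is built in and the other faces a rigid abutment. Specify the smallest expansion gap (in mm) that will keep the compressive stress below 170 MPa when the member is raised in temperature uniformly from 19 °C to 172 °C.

g ≈ 0.621 mm

With no wall the member would lengthen by αΔT L = 22.6×10⁻⁶ × 153 × 625 = 2.161 mm.
At the allowable stress the elastic shortening the wall may impose is σL/E = 170 × 625 / (69×10³) = 1.54 mm.
So the gap has to take up the difference, g_min = δ_free − σL/E = 2.161 − 1.54 = 0.6213 mm.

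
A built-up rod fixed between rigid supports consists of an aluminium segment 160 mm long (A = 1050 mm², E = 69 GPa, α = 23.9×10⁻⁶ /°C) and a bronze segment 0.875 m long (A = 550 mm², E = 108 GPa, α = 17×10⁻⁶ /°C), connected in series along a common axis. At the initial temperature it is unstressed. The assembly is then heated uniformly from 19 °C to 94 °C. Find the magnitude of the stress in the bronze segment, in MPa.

σ ≈ 151 MPa (compressive)

With the walls removed the bar would change length by δ_free = Σ αᵢΔT Lᵢ = 23.9×10⁻⁶×75×160 + 17×10⁻⁶×75×875 = 1.402 mm.
The walls prevent any net length change, so an axial force P (same in every segment) develops. Compatibility: P · Σ Lᵢ/(AᵢEᵢ) = δ_free.
The series flexibility is Σ Lᵢ/(AᵢEᵢ) = 160/(1050×69×10³) + 875/(550×108×10³) = 1.694×10⁻⁵ mm/N.
So P = 1.402 / 1.694×10⁻⁵ = 82.79 kN, compressive.
σ_{bronze} = P / A = 82790 / 550 = 150.5 MPa.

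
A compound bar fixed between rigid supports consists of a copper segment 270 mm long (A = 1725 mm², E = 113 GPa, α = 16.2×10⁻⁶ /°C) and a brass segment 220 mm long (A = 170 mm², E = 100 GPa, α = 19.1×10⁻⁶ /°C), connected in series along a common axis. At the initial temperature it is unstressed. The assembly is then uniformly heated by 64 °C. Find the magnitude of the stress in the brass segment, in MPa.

σ ≈ 225 MPa (compressive)

Free thermal expansion of the whole bar: Σ αᵢΔT Lᵢ = 16.2×10⁻⁶×64×270 + 19.1×10⁻⁶×64×220 = 0.5489 mm.
The walls prevent any net length change, so an axial force P (same in every segment) develops. Compatibility: P · Σ Lᵢ/(AᵢEᵢ) = δ_free.
The series flexibility is Σ Lᵢ/(AᵢEᵢ) = 270/(1725×113×10³) + 220/(170×100×10³) = 1.433×10⁻⁵ mm/N.
Hence P = δ_free / Σ(L/AE) = 0.5489/1.433×10⁻⁵ = 38.31 kN (compressive).
σ_{brass} = P / A = 38310 / 170 = 225.4 MPa.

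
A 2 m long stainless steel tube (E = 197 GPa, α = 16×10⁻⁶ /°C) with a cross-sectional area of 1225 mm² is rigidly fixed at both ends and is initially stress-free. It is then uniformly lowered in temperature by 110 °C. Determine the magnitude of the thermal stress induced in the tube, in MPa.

Because both ends are immovable the net strain is zero, and the suppressed thermal strain is αΔT = 16×10⁻⁶ × 110 = 1760×10⁻⁶.
Hence σ = E·αΔT = 197×10³ × 1760×10⁻⁶ = 346.7 MPa, tensile.

σ ≈ 347 MPa (tensile)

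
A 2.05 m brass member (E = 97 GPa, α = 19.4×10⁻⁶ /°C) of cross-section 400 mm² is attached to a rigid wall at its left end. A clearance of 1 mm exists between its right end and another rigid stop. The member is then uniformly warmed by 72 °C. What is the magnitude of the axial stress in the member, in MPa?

σ ≈ 88.2 MPa (compressive)

Free thermal elongation = αΔT L = 19.4×10⁻⁶ × 72 × 2050 = 2.863 mm.
After closing the 1 mm clearance, 2.863 − 1 = 1.863 mm of expansion remains to be suppressed by the wall.
Compatibility: PL/(AE) = 1.863 mm, so σ = P/A = E × (1.863/2050) = 88.17 MPa.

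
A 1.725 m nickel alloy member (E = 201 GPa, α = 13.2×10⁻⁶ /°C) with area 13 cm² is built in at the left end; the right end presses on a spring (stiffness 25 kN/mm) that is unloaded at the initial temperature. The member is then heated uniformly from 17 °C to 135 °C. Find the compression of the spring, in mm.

δ ≈ 2.31 mm

Free thermal expansion: δ_free = αΔT L = 13.2×10⁻⁶ × 118 × 1725 = 2.687 mm.
Let P be the compressive force at the spring. The member shortens elastically by PL/(AE) and the spring compresses by P/k; together these equal δ_free.
So P = δ_free / [L/(AE) + 1/k] = 2.687 / [ 1725/(1300×201×10³) + 1/(25×10³) ].
P = 2.687 / 4.66×10⁻⁵ = 57660 N.
Spring compression = P/k = 57660/(25×10³) = 2.306 mm.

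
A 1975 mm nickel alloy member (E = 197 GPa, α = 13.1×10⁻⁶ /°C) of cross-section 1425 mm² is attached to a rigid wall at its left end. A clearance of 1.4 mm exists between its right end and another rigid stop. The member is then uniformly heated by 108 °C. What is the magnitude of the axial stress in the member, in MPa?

σ ≈ 139 MPa (compressive)

Free thermal elongation = αΔT L = 13.1×10⁻⁶ × 108 × 1975 = 2.794 mm.
This exceeds the 1.4 mm gap, so the wall pushes back. The portion of expansion that must be recovered elastically is δ_free − gap = 2.794 − 1.4 = 1.394 mm.
So σ = E(δ_free − g)/L = 197×10³ × 1.394/1975 = 139.1 MPa.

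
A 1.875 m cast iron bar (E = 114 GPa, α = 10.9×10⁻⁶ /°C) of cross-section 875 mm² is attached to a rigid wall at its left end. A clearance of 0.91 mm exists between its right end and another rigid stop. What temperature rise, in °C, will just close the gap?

ΔT ≈ 44.5 °C

Contact occurs when the free expansion equals the gap: αΔT L = 0.91 mm.
ΔT = 0.91 / (10.9×10⁻⁶ × 1875) = 44.53 °C.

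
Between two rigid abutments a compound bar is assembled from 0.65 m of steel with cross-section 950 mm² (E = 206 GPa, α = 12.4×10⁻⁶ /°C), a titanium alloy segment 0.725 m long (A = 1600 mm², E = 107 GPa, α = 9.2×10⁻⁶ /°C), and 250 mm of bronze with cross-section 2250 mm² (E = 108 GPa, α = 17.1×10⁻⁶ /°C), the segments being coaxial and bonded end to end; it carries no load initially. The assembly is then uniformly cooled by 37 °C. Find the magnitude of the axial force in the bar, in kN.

If the supports were absent, the total length change would be Σ αᵢΔT Lᵢ = 12.4×10⁻⁶×37×650 + 9.2×10⁻⁶×37×725 + 17.1×10⁻⁶×37×250 = 0.7032 mm.
Since the ends are fixed, an axial force P builds up, equal in every segment, with P · Σ Lᵢ/(AᵢEᵢ) = δ_free.
The series flexibility is Σ Lᵢ/(AᵢEᵢ) = 650/(950×206×10³) + 725/(1600×107×10³) + 250/(2250×108×10³) = 8.585×10⁻⁶ mm/N.
Hence P = δ_free / Σ(L/AE) = 0.7032/8.585×10⁻⁶ = 81.91 kN (tensile).

P ≈ 81.9 kN (tensile)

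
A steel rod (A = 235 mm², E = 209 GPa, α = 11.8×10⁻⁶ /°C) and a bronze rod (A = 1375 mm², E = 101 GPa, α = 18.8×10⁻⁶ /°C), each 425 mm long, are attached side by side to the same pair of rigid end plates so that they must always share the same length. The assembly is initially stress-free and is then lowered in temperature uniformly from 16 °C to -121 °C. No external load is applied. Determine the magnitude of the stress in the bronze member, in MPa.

The bronze has the larger α, so on cooling it would change length more than the steel if both were free. The rigid plates force a common final length, so the bronze is put into tension and the steel into compression, with equal and opposite forces P (no external load).
Setting the final lengths equal and cancelling L: (α₁ − α₂)ΔT = P/(A₁E₁) + P/(A₂E₂).
|α₁ − α₂|·ΔT = 7×10⁻⁶ × 137 = 0.000959.
1/(A₁E₁) + 1/(A₂E₂) = 1/(235×209×10³) + 1/(1375×101×10³) = 2.756×10⁻⁸ N⁻¹.
P = 0.000959 / 2.756×10⁻⁸ = 34800 N = 34.8 kN.
σ_{bronze} = P/A₂ = 34800/1375 = 25.31 MPa, tensile.

σ ≈ 25.3 MPa (tensile)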